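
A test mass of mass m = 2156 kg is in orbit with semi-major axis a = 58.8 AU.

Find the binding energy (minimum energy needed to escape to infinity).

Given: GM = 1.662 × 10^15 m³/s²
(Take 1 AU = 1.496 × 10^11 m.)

Convert to SI: a = 58.8 AU = 8.79648e+12 m.
Total orbital energy is E = −GMm/(2a); binding energy is E_bind = −E = GMm/(2a).
E_bind = 1.662e+15 · 2156 / (2 · 8.79648e+12) J ≈ 2.037e+05 J = 203.7 kJ.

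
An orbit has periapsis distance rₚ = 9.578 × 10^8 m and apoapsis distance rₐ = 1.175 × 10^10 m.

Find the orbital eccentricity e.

e = (rₐ − rₚ) / (rₐ + rₚ).
e = (1.175e+10 − 9.578e+08) / (1.175e+10 + 9.578e+08) = 1.07922e+10 / 1.27078e+10 ≈ 0.8493.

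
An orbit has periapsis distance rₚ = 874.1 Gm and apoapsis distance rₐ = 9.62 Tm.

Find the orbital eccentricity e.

Convert to SI: rₚ = 874.1 Gm = 8.741e+11 m; rₐ = 9.62 Tm = 9.62e+12 m.
e = (rₐ − rₚ) / (rₐ + rₚ).
e = (9.62e+12 − 8.741e+11) / (9.62e+12 + 8.741e+11) = 8.7459e+12 / 1.04941e+13 ≈ 0.8334.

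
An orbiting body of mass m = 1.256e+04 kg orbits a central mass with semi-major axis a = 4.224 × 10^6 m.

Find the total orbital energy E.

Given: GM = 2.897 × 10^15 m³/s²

E = −GMm / (2a).
E = −2.897e+15 · 1.256e+04 / (2 · 4.224e+06) J ≈ -4.307e+12 J = -4.307 TJ.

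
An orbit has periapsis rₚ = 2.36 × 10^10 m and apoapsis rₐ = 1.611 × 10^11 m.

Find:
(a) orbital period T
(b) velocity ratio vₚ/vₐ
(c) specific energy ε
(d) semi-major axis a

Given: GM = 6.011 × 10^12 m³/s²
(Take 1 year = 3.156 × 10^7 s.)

(a) With a = (rₚ + rₐ)/2 = 9.235e+10 m, T = 2π √(a³/GM) = 2π √((9.235e+10)³/6.011e+12) s ≈ 7.192e+10 s
(b) Conservation of angular momentum (rₚvₚ = rₐvₐ) gives vₚ/vₐ = rₐ/rₚ = 1.611e+11/2.36e+10 ≈ 6.826
(c) With a = (rₚ + rₐ)/2 = 9.235e+10 m, ε = −GM/(2a) = −6.011e+12/(2 · 9.235e+10) J/kg ≈ -32.54 J/kg
(d) a = (rₚ + rₐ)/2 = (2.36e+10 + 1.611e+11)/2 ≈ 9.235e+10 m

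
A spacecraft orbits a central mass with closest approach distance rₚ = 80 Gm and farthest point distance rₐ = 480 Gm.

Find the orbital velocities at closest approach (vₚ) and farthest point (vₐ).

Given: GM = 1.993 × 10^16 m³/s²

Convert to SI: rₚ = 80 Gm = 8e+10 m; rₐ = 480 Gm = 4.8e+11 m.
Use the vis-viva equation v² = GM(2/r − 1/a) with a = (rₚ + rₐ)/2 = (8e+10 + 4.8e+11)/2 = 2.8e+11 m.
vₚ = √(GM · (2/rₚ − 1/a)) = √(1.993e+16 · (2/8e+10 − 1/2.8e+11)) m/s ≈ 653.5 m/s = 653.5 m/s.
vₐ = √(GM · (2/rₐ − 1/a)) = √(1.993e+16 · (2/4.8e+11 − 1/2.8e+11)) m/s ≈ 108.9 m/s = 108.9 m/s.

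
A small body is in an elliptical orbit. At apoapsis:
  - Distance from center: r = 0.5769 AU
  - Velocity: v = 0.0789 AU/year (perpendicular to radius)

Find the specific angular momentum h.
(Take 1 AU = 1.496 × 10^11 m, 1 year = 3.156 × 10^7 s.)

Convert to SI: r = 0.5769 AU = 8.63042e+10 m; v = 0.0789 AU/year = 374 m/s.
With v perpendicular to r, h = r · v.
h = 8.63042e+10 · 374 m²/s ≈ 3.228e+13 m²/s.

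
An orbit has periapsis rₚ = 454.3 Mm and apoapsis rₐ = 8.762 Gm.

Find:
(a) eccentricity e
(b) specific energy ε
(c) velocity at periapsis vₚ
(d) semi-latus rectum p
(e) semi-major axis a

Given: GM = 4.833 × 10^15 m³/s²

Convert to SI: rₚ = 454.3 Mm = 4.543e+08 m; rₐ = 8.762 Gm = 8.762e+09 m.
(a) e = (rₐ − rₚ)/(rₐ + rₚ) = (8.762e+09 − 4.543e+08)/(8.762e+09 + 4.543e+08) ≈ 0.9014
(b) With a = (rₚ + rₐ)/2 = 4.60815e+09 m, ε = −GM/(2a) = −4.833e+15/(2 · 4.60815e+09) J/kg ≈ -5.244e+05 J/kg
(c) With a = (rₚ + rₐ)/2 = 4.60815e+09 m, vₚ = √(GM (2/rₚ − 1/a)) = √(4.833e+15 · (2/4.543e+08 − 1/4.60815e+09)) m/s ≈ 4498 m/s
(d) From a = (rₚ + rₐ)/2 = 4.60815e+09 m and e = (rₐ − rₚ)/(rₐ + rₚ) = 0.901414, p = a(1 − e²) = 4.60815e+09 · (1 − (0.901414)²) ≈ 8.638e+08 m
(e) a = (rₚ + rₐ)/2 = (4.543e+08 + 8.762e+09)/2 ≈ 4.608e+09 m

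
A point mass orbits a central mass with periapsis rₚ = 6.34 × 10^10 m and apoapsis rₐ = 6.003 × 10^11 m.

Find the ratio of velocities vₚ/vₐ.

Conservation of angular momentum gives rₚvₚ = rₐvₐ, so vₚ/vₐ = rₐ/rₚ.
vₚ/vₐ = 6.003e+11 / 6.34e+10 ≈ 9.468.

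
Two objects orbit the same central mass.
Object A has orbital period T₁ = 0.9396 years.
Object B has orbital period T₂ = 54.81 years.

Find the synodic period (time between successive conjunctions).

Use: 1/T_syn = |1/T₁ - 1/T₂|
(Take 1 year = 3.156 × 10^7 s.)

Convert to SI: T₁ = 0.9396 years = 2.96538e+07 s; T₂ = 54.81 years = 1.7298e+09 s.
T_syn = |T₁ · T₂ / (T₁ − T₂)|.
T_syn = |2.96538e+07 · 1.7298e+09 / (2.96538e+07 − 1.7298e+09)| s ≈ 3.017e+07 s = 0.956 years.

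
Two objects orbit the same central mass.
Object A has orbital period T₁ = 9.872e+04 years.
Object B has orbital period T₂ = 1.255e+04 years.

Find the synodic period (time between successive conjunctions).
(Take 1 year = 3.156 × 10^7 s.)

Convert to SI: T₁ = 9.872e+04 years = 3.1156e+12 s; T₂ = 1.255e+04 years = 3.96078e+11 s.
T_syn = |T₁ · T₂ / (T₁ − T₂)|.
T_syn = |3.1156e+12 · 3.96078e+11 / (3.1156e+12 − 3.96078e+11)| s ≈ 4.538e+11 s = 1.438e+04 years.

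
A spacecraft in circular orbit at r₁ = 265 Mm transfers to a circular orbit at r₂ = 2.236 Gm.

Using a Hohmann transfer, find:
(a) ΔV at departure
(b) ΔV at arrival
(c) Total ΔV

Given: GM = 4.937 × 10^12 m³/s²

Convert to SI: r₁ = 265 Mm = 2.65e+08 m; r₂ = 2.236 Gm = 2.236e+09 m.
Transfer semi-major axis: a_t = (r₁ + r₂)/2 = (2.65e+08 + 2.236e+09)/2 = 1.2505e+09 m.
Circular speeds: v₁ = √(GM/r₁) = 136.492 m/s, v₂ = √(GM/r₂) = 46.9889 m/s.
Transfer speeds (vis-viva v² = GM(2/r − 1/a_t)): v₁ᵗ = 182.517 m/s, v₂ᵗ = 21.631 m/s.
(a) ΔV₁ = |v₁ᵗ − v₁| ≈ 46.02 m/s = 46.02 m/s.
(b) ΔV₂ = |v₂ − v₂ᵗ| ≈ 25.36 m/s = 25.36 m/s.
(c) ΔV_total = ΔV₁ + ΔV₂ ≈ 71.38 m/s = 71.38 m/s.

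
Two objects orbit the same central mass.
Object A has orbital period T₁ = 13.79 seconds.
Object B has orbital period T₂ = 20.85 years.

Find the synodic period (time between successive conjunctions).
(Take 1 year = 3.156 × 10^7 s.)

Convert to SI: T₂ = 20.85 years = 6.58026e+08 s.
T_syn = |T₁ · T₂ / (T₁ − T₂)|.
T_syn = |13.79 · 6.58026e+08 / (13.79 − 6.58026e+08)| s ≈ 13.79 s = 13.79 seconds.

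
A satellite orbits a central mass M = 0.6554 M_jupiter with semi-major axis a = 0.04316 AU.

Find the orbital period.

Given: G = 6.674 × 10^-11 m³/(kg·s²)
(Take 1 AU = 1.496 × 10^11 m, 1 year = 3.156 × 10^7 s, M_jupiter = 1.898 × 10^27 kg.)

Convert to SI: a = 0.04316 AU = 6.45674e+09 m; M = 0.6554 M_jupiter = 1.24395e+27 kg.
GM = G · M = 6.674e-11 · 1.24395e+27 = 8.30212e+16 m³/s².
Kepler's third law: T = 2π √(a³ / GM).
Substituting a = 6.45674e+09 m and GM = 8.30212e+16 m³/s²:
T = 2π √((6.45674e+09)³ / 8.30212e+16) s
T ≈ 1.131e+07 s = 0.3585 years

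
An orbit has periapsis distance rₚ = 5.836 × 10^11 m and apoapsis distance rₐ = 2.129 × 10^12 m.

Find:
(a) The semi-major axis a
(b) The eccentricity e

(a) a = (rₚ + rₐ) / 2 = (5.836e+11 + 2.129e+12) / 2 ≈ 1.356e+12 m = 1.356 × 10^12 m.
(b) e = (rₐ − rₚ) / (rₐ + rₚ) = (2.129e+12 − 5.836e+11) / (2.129e+12 + 5.836e+11) ≈ 0.5697.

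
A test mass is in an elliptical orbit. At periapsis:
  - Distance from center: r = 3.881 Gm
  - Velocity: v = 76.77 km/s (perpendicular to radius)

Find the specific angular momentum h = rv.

Convert to SI: r = 3.881 Gm = 3.881e+09 m; v = 76.77 km/s = 76770 m/s.
With v perpendicular to r, h = r · v.
h = 3.881e+09 · 76770 m²/s ≈ 2.979e+14 m²/s.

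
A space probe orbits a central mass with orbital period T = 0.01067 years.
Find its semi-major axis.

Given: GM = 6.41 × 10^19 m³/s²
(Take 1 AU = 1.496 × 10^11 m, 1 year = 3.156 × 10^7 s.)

Convert to SI: T = 0.01067 years = 336745 s.
Invert Kepler's third law: a = (GM · T² / (4π²))^(1/3).
Substituting T = 336745 s and GM = 6.41e+19 m³/s²:
a = (6.41e+19 · (336745)² / (4π²))^(1/3) m
a ≈ 5.689e+09 m = 0.03803 AU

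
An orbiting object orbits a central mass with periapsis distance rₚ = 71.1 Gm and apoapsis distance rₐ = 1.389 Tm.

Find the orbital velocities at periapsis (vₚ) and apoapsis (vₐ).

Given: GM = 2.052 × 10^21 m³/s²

Convert to SI: rₚ = 71.1 Gm = 7.11e+10 m; rₐ = 1.389 Tm = 1.389e+12 m.
Use the vis-viva equation v² = GM(2/r − 1/a) with a = (rₚ + rₐ)/2 = (7.11e+10 + 1.389e+12)/2 = 7.3005e+11 m.
vₚ = √(GM · (2/rₚ − 1/a)) = √(2.052e+21 · (2/7.11e+10 − 1/7.3005e+11)) m/s ≈ 2.343e+05 m/s = 234.3 km/s.
vₐ = √(GM · (2/rₐ − 1/a)) = √(2.052e+21 · (2/1.389e+12 − 1/7.3005e+11)) m/s ≈ 1.199e+04 m/s = 11.99 km/s.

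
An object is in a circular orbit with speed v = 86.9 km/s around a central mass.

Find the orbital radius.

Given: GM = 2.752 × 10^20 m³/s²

Convert to SI: v = 86.9 km/s = 86900 m/s.
For a circular orbit, v² = GM / r, so r = GM / v².
r = 2.752e+20 / (86900)² m ≈ 3.644e+10 m = 3.644 × 10^10 m.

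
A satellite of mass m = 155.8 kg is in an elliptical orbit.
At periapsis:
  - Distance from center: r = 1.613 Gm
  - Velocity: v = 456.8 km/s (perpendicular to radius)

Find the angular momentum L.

Convert to SI: r = 1.613 Gm = 1.613e+09 m; v = 456.8 km/s = 456800 m/s.
Since v is perpendicular to r, L = m · v · r.
L = 155.8 · 456800 · 1.613e+09 kg·m²/s ≈ 1.148e+17 kg·m²/s.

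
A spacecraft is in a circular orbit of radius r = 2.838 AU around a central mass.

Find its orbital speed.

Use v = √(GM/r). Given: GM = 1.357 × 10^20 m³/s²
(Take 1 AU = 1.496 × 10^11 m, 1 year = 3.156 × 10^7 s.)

Convert to SI: r = 2.838 AU = 4.24565e+11 m.
For a circular orbit, gravity supplies the centripetal force, so v = √(GM / r).
v = √(1.357e+20 / 4.24565e+11) m/s ≈ 1.788e+04 m/s = 3.772 AU/year.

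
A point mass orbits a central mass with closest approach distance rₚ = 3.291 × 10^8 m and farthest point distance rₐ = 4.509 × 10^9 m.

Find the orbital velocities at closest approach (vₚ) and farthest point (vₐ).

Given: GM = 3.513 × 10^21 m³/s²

Use the vis-viva equation v² = GM(2/r − 1/a) with a = (rₚ + rₐ)/2 = (3.291e+08 + 4.509e+09)/2 = 2.41905e+09 m.
vₚ = √(GM · (2/rₚ − 1/a)) = √(3.513e+21 · (2/3.291e+08 − 1/2.41905e+09)) m/s ≈ 4.461e+06 m/s = 4461 km/s.
vₐ = √(GM · (2/rₐ − 1/a)) = √(3.513e+21 · (2/4.509e+09 − 1/2.41905e+09)) m/s ≈ 3.256e+05 m/s = 325.6 km/s.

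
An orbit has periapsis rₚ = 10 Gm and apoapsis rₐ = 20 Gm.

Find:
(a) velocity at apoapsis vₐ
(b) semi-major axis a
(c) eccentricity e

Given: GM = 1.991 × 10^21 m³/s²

Convert to SI: rₚ = 10 Gm = 1e+10 m; rₐ = 20 Gm = 2e+10 m.
(a) With a = (rₚ + rₐ)/2 = 1.5e+10 m, vₐ = √(GM (2/rₐ − 1/a)) = √(1.991e+21 · (2/2e+10 − 1/1.5e+10)) m/s ≈ 2.576e+05 m/s
(b) a = (rₚ + rₐ)/2 = (1e+10 + 2e+10)/2 ≈ 1.5e+10 m
(c) e = (rₐ − rₚ)/(rₐ + rₚ) = (2e+10 − 1e+10)/(2e+10 + 1e+10) ≈ 0.3333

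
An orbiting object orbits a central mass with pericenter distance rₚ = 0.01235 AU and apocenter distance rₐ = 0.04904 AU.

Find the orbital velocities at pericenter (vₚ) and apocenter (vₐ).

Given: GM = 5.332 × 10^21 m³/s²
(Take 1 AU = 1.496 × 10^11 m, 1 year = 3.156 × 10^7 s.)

Convert to SI: rₚ = 0.01235 AU = 1.84756e+09 m; rₐ = 0.04904 AU = 7.33638e+09 m.
Use the vis-viva equation v² = GM(2/r − 1/a) with a = (rₚ + rₐ)/2 = (1.84756e+09 + 7.33638e+09)/2 = 4.59197e+09 m.
vₚ = √(GM · (2/rₚ − 1/a)) = √(5.332e+21 · (2/1.84756e+09 − 1/4.59197e+09)) m/s ≈ 2.147e+06 m/s = 453 AU/year.
vₐ = √(GM · (2/rₐ − 1/a)) = √(5.332e+21 · (2/7.33638e+09 − 1/4.59197e+09)) m/s ≈ 5.408e+05 m/s = 114.1 AU/year.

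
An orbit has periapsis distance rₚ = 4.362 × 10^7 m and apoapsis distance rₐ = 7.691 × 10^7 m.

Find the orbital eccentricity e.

e = (rₐ − rₚ) / (rₐ + rₚ).
e = (7.691e+07 − 4.362e+07) / (7.691e+07 + 4.362e+07) = 3.329e+07 / 1.2053e+08 ≈ 0.2762.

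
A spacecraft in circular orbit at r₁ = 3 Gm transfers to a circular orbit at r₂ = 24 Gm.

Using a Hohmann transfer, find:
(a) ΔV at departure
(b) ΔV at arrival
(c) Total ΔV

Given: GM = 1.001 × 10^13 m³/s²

Convert to SI: r₁ = 3 Gm = 3e+09 m; r₂ = 24 Gm = 2.4e+10 m.
Transfer semi-major axis: a_t = (r₁ + r₂)/2 = (3e+09 + 2.4e+10)/2 = 1.35e+10 m.
Circular speeds: v₁ = √(GM/r₁) = 57.7639 m/s, v₂ = √(GM/r₂) = 20.4226 m/s.
Transfer speeds (vis-viva v² = GM(2/r − 1/a_t)): v₁ᵗ = 77.0185 m/s, v₂ᵗ = 9.62731 m/s.
(a) ΔV₁ = |v₁ᵗ − v₁| ≈ 19.25 m/s = 19.25 m/s.
(b) ΔV₂ = |v₂ − v₂ᵗ| ≈ 10.8 m/s = 10.8 m/s.
(c) ΔV_total = ΔV₁ + ΔV₂ ≈ 30.05 m/s = 30.05 m/s.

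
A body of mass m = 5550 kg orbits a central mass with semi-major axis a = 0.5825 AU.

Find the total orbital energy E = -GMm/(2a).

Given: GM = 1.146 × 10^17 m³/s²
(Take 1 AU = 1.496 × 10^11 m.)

Convert to SI: a = 0.5825 AU = 8.7142e+10 m.
E = −GMm / (2a).
E = −1.146e+17 · 5550 / (2 · 8.7142e+10) J ≈ -3.649e+09 J = -3.649 GJ.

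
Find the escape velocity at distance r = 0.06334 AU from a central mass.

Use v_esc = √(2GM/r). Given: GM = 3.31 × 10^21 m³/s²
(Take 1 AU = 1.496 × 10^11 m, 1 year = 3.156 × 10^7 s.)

Convert to SI: r = 0.06334 AU = 9.47566e+09 m.
Escape velocity comes from setting total energy to zero: ½v² − GM/r = 0 ⇒ v_esc = √(2GM / r).
v_esc = √(2 · 3.31e+21 / 9.47566e+09) m/s ≈ 8.358e+05 m/s = 176.3 AU/year.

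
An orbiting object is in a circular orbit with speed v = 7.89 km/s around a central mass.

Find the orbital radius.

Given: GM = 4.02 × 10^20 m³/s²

Convert to SI: v = 7.89 km/s = 7890 m/s.
For a circular orbit, v² = GM / r, so r = GM / v².
r = 4.02e+20 / (7890)² m ≈ 6.458e+12 m = 6.458 × 10^12 m.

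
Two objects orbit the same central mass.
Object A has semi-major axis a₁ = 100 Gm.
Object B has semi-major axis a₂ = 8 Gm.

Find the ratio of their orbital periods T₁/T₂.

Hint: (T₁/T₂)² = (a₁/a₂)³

Convert to SI: a₁ = 100 Gm = 1e+11 m; a₂ = 8 Gm = 8e+09 m.
From Kepler's third law, (T₁/T₂)² = (a₁/a₂)³, so T₁/T₂ = (a₁/a₂)^(3/2).
a₁/a₂ = 1e+11 / 8e+09 = 12.5.
T₁/T₂ = (12.5)^(3/2) ≈ 44.19.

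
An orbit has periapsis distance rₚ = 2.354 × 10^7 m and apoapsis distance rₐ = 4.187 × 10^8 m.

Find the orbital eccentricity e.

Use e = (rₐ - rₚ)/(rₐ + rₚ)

e = (rₐ − rₚ) / (rₐ + rₚ).
e = (4.187e+08 − 2.354e+07) / (4.187e+08 + 2.354e+07) = 3.9516e+08 / 4.4224e+08 ≈ 0.8935.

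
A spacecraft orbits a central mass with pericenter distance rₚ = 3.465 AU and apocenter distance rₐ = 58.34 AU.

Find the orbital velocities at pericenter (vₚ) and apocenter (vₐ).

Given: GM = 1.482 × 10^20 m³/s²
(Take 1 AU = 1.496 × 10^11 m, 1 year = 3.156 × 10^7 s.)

Convert to SI: rₚ = 3.465 AU = 5.18364e+11 m; rₐ = 58.34 AU = 8.72766e+12 m.
Use the vis-viva equation v² = GM(2/r − 1/a) with a = (rₚ + rₐ)/2 = (5.18364e+11 + 8.72766e+12)/2 = 4.62301e+12 m.
vₚ = √(GM · (2/rₚ − 1/a)) = √(1.482e+20 · (2/5.18364e+11 − 1/4.62301e+12)) m/s ≈ 2.323e+04 m/s = 4.901 AU/year.
vₐ = √(GM · (2/rₐ − 1/a)) = √(1.482e+20 · (2/8.72766e+12 − 1/4.62301e+12)) m/s ≈ 1380 m/s = 0.2911 AU/year.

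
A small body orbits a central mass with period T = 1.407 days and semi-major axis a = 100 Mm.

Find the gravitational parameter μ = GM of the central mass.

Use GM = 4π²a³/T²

Convert to SI: T = 1.407 days = 121565 s; a = 100 Mm = 1e+08 m.
GM = 4π² · a³ / T².
GM = 4π² · (1e+08)³ / (121565)² m³/s² ≈ 2.671e+15 m³/s² = 2.671 × 10^15 m³/s².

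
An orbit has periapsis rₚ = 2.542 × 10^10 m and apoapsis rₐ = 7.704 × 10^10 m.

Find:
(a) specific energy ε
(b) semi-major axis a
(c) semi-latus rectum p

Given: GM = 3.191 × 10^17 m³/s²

(a) With a = (rₚ + rₐ)/2 = 5.123e+10 m, ε = −GM/(2a) = −3.191e+17/(2 · 5.123e+10) J/kg ≈ -3.114e+06 J/kg
(b) a = (rₚ + rₐ)/2 = (2.542e+10 + 7.704e+10)/2 ≈ 5.123e+10 m
(c) From a = (rₚ + rₐ)/2 = 5.123e+10 m and e = (rₐ − rₚ)/(rₐ + rₚ) = 0.503806, p = a(1 − e²) = 5.123e+10 · (1 − (0.503806)²) ≈ 3.823e+10 m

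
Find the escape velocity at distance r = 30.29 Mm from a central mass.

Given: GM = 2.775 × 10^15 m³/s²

Convert to SI: r = 30.29 Mm = 3.029e+07 m.
Escape velocity comes from setting total energy to zero: ½v² − GM/r = 0 ⇒ v_esc = √(2GM / r).
v_esc = √(2 · 2.775e+15 / 3.029e+07) m/s ≈ 1.354e+04 m/s = 13.54 km/s.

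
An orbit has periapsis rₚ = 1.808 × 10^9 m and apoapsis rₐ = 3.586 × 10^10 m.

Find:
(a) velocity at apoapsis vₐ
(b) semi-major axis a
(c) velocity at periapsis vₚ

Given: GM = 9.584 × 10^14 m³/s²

(a) With a = (rₚ + rₐ)/2 = 1.8834e+10 m, vₐ = √(GM (2/rₐ − 1/a)) = √(9.584e+14 · (2/3.586e+10 − 1/1.8834e+10)) m/s ≈ 50.65 m/s
(b) a = (rₚ + rₐ)/2 = (1.808e+09 + 3.586e+10)/2 ≈ 1.883e+10 m
(c) With a = (rₚ + rₐ)/2 = 1.8834e+10 m, vₚ = √(GM (2/rₚ − 1/a)) = √(9.584e+14 · (2/1.808e+09 − 1/1.8834e+10)) m/s ≈ 1005 m/s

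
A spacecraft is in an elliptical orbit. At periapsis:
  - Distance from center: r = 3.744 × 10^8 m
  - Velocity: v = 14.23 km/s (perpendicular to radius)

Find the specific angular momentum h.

Convert to SI: v = 14.23 km/s = 14230 m/s.
With v perpendicular to r, h = r · v.
h = 3.744e+08 · 14230 m²/s ≈ 5.328e+12 m²/s.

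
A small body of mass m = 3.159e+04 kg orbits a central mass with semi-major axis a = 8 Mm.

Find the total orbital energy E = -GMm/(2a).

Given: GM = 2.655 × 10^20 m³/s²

Convert to SI: a = 8 Mm = 8e+06 m.
E = −GMm / (2a).
E = −2.655e+20 · 3.159e+04 / (2 · 8e+06) J ≈ -5.242e+17 J = -524.2 PJ.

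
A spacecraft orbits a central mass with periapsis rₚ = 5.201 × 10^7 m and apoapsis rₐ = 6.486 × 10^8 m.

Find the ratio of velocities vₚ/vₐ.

Conservation of angular momentum gives rₚvₚ = rₐvₐ, so vₚ/vₐ = rₐ/rₚ.
vₚ/vₐ = 6.486e+08 / 5.201e+07 ≈ 12.47.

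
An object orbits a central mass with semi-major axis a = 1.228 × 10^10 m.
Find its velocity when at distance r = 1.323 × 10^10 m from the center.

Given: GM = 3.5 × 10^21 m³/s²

Vis-viva: v = √(GM · (2/r − 1/a)).
2/r − 1/a = 2/1.323e+10 − 1/1.228e+10 = 6.97384e-11 m⁻¹.
v = √(3.5e+21 · 6.97384e-11) m/s ≈ 4.94e+05 m/s = 494 km/s.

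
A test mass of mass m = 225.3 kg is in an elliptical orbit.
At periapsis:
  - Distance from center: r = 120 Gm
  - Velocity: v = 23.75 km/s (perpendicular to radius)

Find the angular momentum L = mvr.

Convert to SI: r = 120 Gm = 1.2e+11 m; v = 23.75 km/s = 23750 m/s.
Since v is perpendicular to r, L = m · v · r.
L = 225.3 · 23750 · 1.2e+11 kg·m²/s ≈ 6.421e+17 kg·m²/s.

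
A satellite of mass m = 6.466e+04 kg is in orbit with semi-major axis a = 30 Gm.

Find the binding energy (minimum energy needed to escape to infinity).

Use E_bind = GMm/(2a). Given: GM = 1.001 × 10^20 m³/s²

Convert to SI: a = 30 Gm = 3e+10 m.
Total orbital energy is E = −GMm/(2a); binding energy is E_bind = −E = GMm/(2a).
E_bind = 1.001e+20 · 6.466e+04 / (2 · 3e+10) J ≈ 1.079e+14 J = 107.9 TJ.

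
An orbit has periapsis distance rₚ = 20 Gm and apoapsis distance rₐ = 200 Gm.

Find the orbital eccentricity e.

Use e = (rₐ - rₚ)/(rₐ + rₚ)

Convert to SI: rₚ = 20 Gm = 2e+10 m; rₐ = 200 Gm = 2e+11 m.
e = (rₐ − rₚ) / (rₐ + rₚ).
e = (2e+11 − 2e+10) / (2e+11 + 2e+10) = 1.8e+11 / 2.2e+11 ≈ 0.8182.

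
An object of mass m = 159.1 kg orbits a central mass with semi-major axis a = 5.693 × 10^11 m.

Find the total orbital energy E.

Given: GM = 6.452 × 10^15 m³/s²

E = −GMm / (2a).
E = −6.452e+15 · 159.1 / (2 · 5.693e+11) J ≈ -9.016e+05 J = -901.6 kJ.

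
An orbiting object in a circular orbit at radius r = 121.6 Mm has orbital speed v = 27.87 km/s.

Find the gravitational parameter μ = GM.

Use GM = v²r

Convert to SI: r = 121.6 Mm = 1.216e+08 m; v = 27.87 km/s = 27870 m/s.
For a circular orbit v² = GM/r, so GM = v² · r.
GM = (27870)² · 1.216e+08 m³/s² ≈ 9.445e+16 m³/s² = 9.445 × 10^16 m³/s².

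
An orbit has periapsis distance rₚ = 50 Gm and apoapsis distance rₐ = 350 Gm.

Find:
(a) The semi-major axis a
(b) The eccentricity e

Convert to SI: rₚ = 50 Gm = 5e+10 m; rₐ = 350 Gm = 3.5e+11 m.
(a) a = (rₚ + rₐ) / 2 = (5e+10 + 3.5e+11) / 2 ≈ 2e+11 m = 200 Gm.
(b) e = (rₐ − rₚ) / (rₐ + rₚ) = (3.5e+11 − 5e+10) / (3.5e+11 + 5e+10) ≈ 0.75.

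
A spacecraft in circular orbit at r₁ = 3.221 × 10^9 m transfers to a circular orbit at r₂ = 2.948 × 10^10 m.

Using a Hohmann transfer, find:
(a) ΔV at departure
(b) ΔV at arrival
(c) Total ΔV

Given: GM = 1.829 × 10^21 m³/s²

Transfer semi-major axis: a_t = (r₁ + r₂)/2 = (3.221e+09 + 2.948e+10)/2 = 1.63505e+10 m.
Circular speeds: v₁ = √(GM/r₁) = 753549 m/s, v₂ = √(GM/r₂) = 249082 m/s.
Transfer speeds (vis-viva v² = GM(2/r − 1/a_t)): v₁ᵗ = 1.01184e+06 m/s, v₂ᵗ = 110554 m/s.
(a) ΔV₁ = |v₁ᵗ − v₁| ≈ 2.583e+05 m/s = 258.3 km/s.
(b) ΔV₂ = |v₂ − v₂ᵗ| ≈ 1.385e+05 m/s = 138.5 km/s.
(c) ΔV_total = ΔV₁ + ΔV₂ ≈ 3.968e+05 m/s = 396.8 km/s.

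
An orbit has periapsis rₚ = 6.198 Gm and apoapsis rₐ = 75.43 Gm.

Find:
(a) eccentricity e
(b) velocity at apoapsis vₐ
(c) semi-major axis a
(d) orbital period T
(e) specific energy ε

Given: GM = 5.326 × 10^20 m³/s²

Convert to SI: rₚ = 6.198 Gm = 6.198e+09 m; rₐ = 75.43 Gm = 7.543e+10 m.
(a) e = (rₐ − rₚ)/(rₐ + rₚ) = (7.543e+10 − 6.198e+09)/(7.543e+10 + 6.198e+09) ≈ 0.8481
(b) With a = (rₚ + rₐ)/2 = 4.0814e+10 m, vₐ = √(GM (2/rₐ − 1/a)) = √(5.326e+20 · (2/7.543e+10 − 1/4.0814e+10)) m/s ≈ 3.275e+04 m/s
(c) a = (rₚ + rₐ)/2 = (6.198e+09 + 7.543e+10)/2 ≈ 4.081e+10 m
(d) With a = (rₚ + rₐ)/2 = 4.0814e+10 m, T = 2π √(a³/GM) = 2π √((4.0814e+10)³/5.326e+20) s ≈ 2.245e+06 s
(e) With a = (rₚ + rₐ)/2 = 4.0814e+10 m, ε = −GM/(2a) = −5.326e+20/(2 · 4.0814e+10) J/kg ≈ -6.525e+09 J/kg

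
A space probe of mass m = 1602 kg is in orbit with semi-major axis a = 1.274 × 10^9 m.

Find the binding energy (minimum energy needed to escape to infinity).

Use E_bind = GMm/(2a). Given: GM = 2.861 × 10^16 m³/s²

Total orbital energy is E = −GMm/(2a); binding energy is E_bind = −E = GMm/(2a).
E_bind = 2.861e+16 · 1602 / (2 · 1.274e+09) J ≈ 1.799e+10 J = 17.99 GJ.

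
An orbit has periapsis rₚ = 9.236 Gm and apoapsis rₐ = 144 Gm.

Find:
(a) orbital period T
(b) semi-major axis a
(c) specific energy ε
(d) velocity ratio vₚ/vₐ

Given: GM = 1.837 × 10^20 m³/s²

Convert to SI: rₚ = 9.236 Gm = 9.236e+09 m; rₐ = 144 Gm = 1.44e+11 m.
(a) With a = (rₚ + rₐ)/2 = 7.6618e+10 m, T = 2π √(a³/GM) = 2π √((7.6618e+10)³/1.837e+20) s ≈ 9.832e+06 s
(b) a = (rₚ + rₐ)/2 = (9.236e+09 + 1.44e+11)/2 ≈ 7.662e+10 m
(c) With a = (rₚ + rₐ)/2 = 7.6618e+10 m, ε = −GM/(2a) = −1.837e+20/(2 · 7.6618e+10) J/kg ≈ -1.199e+09 J/kg
(d) Conservation of angular momentum (rₚvₚ = rₐvₐ) gives vₚ/vₐ = rₐ/rₚ = 1.44e+11/9.236e+09 ≈ 15.59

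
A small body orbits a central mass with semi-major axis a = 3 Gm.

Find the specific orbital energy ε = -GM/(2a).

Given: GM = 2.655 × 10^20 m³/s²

Convert to SI: a = 3 Gm = 3e+09 m.
ε = −GM / (2a).
ε = −2.655e+20 / (2 · 3e+09) J/kg ≈ -4.425e+10 J/kg = -44.25 GJ/kg.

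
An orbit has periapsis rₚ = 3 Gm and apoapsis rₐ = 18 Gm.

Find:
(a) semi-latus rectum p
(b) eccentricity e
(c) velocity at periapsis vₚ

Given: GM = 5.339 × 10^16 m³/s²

Convert to SI: rₚ = 3 Gm = 3e+09 m; rₐ = 18 Gm = 1.8e+10 m.
(a) From a = (rₚ + rₐ)/2 = 1.05e+10 m and e = (rₐ − rₚ)/(rₐ + rₚ) = 0.714286, p = a(1 − e²) = 1.05e+10 · (1 − (0.714286)²) ≈ 5.143e+09 m
(b) e = (rₐ − rₚ)/(rₐ + rₚ) = (1.8e+10 − 3e+09)/(1.8e+10 + 3e+09) ≈ 0.7143
(c) With a = (rₚ + rₐ)/2 = 1.05e+10 m, vₚ = √(GM (2/rₚ − 1/a)) = √(5.339e+16 · (2/3e+09 − 1/1.05e+10)) m/s ≈ 5523 m/s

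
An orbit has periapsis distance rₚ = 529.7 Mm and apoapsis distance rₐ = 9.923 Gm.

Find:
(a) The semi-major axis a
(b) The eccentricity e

Convert to SI: rₚ = 529.7 Mm = 5.297e+08 m; rₐ = 9.923 Gm = 9.923e+09 m.
(a) a = (rₚ + rₐ) / 2 = (5.297e+08 + 9.923e+09) / 2 ≈ 5.226e+09 m = 5.226 Gm.
(b) e = (rₐ − rₚ) / (rₐ + rₚ) = (9.923e+09 − 5.297e+08) / (9.923e+09 + 5.297e+08) ≈ 0.8986.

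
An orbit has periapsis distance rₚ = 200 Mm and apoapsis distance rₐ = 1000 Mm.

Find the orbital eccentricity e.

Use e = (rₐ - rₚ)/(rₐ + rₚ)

Convert to SI: rₚ = 200 Mm = 2e+08 m; rₐ = 1000 Mm = 1e+09 m.
e = (rₐ − rₚ) / (rₐ + rₚ).
e = (1e+09 − 2e+08) / (1e+09 + 2e+08) = 8e+08 / 1.2e+09 ≈ 0.6667.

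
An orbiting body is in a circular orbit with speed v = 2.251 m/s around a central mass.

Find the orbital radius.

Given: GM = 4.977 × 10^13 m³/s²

For a circular orbit, v² = GM / r, so r = GM / v².
r = 4.977e+13 / (2.251)² m ≈ 9.822e+12 m = 9.822 Tm.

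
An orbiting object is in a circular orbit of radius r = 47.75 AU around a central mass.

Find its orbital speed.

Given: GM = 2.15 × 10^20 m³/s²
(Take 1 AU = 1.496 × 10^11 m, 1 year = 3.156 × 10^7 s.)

Convert to SI: r = 47.75 AU = 7.1434e+12 m.
For a circular orbit, gravity supplies the centripetal force, so v = √(GM / r).
v = √(2.15e+20 / 7.1434e+12) m/s ≈ 5486 m/s = 1.157 AU/year.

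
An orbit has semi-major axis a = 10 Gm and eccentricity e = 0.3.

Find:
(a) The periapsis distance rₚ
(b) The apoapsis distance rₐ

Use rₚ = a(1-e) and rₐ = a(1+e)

Convert to SI: a = 10 Gm = 1e+10 m.
(a) rₚ = a(1 − e) = 1e+10 · (1 − 0.3) = 1e+10 · 0.7 ≈ 7e+09 m = 7 Gm.
(b) rₐ = a(1 + e) = 1e+10 · (1 + 0.3) = 1e+10 · 1.3 ≈ 1.3e+10 m = 13 Gm.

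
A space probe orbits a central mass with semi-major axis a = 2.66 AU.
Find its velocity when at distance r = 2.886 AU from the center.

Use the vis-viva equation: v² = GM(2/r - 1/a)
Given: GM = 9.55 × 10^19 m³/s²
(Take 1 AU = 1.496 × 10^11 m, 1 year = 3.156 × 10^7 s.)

Convert to SI: a = 2.66 AU = 3.97936e+11 m; r = 2.886 AU = 4.31746e+11 m.
Vis-viva: v = √(GM · (2/r − 1/a)).
2/r − 1/a = 2/4.31746e+11 − 1/3.97936e+11 = 2.11939e-12 m⁻¹.
v = √(9.55e+19 · 2.11939e-12) m/s ≈ 1.423e+04 m/s = 3.001 AU/year.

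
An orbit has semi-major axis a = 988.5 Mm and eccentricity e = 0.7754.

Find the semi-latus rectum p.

Convert to SI: a = 988.5 Mm = 9.885e+08 m.
p = a (1 − e²).
p = 9.885e+08 · (1 − (0.7754)²) = 9.885e+08 · 0.398755 ≈ 3.942e+08 m = 394.2 Mm.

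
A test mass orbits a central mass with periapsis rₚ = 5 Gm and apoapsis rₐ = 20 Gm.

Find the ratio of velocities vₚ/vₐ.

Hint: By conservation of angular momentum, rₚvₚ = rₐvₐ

Convert to SI: rₚ = 5 Gm = 5e+09 m; rₐ = 20 Gm = 2e+10 m.
Conservation of angular momentum gives rₚvₚ = rₐvₐ, so vₚ/vₐ = rₐ/rₚ.
vₚ/vₐ = 2e+10 / 5e+09 ≈ 4.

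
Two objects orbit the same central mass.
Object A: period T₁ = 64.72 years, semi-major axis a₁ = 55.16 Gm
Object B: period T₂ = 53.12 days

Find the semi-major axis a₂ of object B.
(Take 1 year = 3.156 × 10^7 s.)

Convert to SI: T₁ = 64.72 years = 2.04256e+09 s; a₁ = 55.16 Gm = 5.516e+10 m; T₂ = 53.12 days = 4.58957e+06 s.
Kepler's third law: (T₁/T₂)² = (a₁/a₂)³ ⇒ a₂ = a₁ · (T₂/T₁)^(2/3).
T₂/T₁ = 4.58957e+06 / 2.04256e+09 = 0.00224696.
a₂ = 5.516e+10 · (0.00224696)^(2/3) m ≈ 9.463e+08 m = 946.3 Mm.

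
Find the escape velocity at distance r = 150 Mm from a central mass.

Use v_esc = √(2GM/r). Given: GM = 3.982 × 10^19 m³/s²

Convert to SI: r = 150 Mm = 1.5e+08 m.
Escape velocity comes from setting total energy to zero: ½v² − GM/r = 0 ⇒ v_esc = √(2GM / r).
v_esc = √(2 · 3.982e+19 / 1.5e+08) m/s ≈ 7.287e+05 m/s = 728.7 km/s.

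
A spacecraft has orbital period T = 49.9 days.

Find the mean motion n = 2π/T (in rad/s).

Convert to SI: T = 49.9 days = 4.31136e+06 s.
n = 2π / T.
n = 2π / 4.31136e+06 s ≈ 1.457e-06 rad/s.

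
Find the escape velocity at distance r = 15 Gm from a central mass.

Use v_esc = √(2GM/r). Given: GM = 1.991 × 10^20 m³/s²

Convert to SI: r = 15 Gm = 1.5e+10 m.
Escape velocity comes from setting total energy to zero: ½v² − GM/r = 0 ⇒ v_esc = √(2GM / r).
v_esc = √(2 · 1.991e+20 / 1.5e+10) m/s ≈ 1.629e+05 m/s = 162.9 km/s.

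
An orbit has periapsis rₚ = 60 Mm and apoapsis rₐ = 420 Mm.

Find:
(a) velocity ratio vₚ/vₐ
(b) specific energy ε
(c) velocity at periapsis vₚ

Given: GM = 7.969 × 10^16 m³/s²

Convert to SI: rₚ = 60 Mm = 6e+07 m; rₐ = 420 Mm = 4.2e+08 m.
(a) Conservation of angular momentum (rₚvₚ = rₐvₐ) gives vₚ/vₐ = rₐ/rₚ = 4.2e+08/6e+07 ≈ 7
(b) With a = (rₚ + rₐ)/2 = 2.4e+08 m, ε = −GM/(2a) = −7.969e+16/(2 · 2.4e+08) J/kg ≈ -1.66e+08 J/kg
(c) With a = (rₚ + rₐ)/2 = 2.4e+08 m, vₚ = √(GM (2/rₚ − 1/a)) = √(7.969e+16 · (2/6e+07 − 1/2.4e+08)) m/s ≈ 4.821e+04 m/s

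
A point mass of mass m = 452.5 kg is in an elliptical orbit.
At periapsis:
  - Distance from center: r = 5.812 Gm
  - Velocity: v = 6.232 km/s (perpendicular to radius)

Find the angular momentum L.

Convert to SI: r = 5.812 Gm = 5.812e+09 m; v = 6.232 km/s = 6232 m/s.
Since v is perpendicular to r, L = m · v · r.
L = 452.5 · 6232 · 5.812e+09 kg·m²/s ≈ 1.639e+16 kg·m²/s.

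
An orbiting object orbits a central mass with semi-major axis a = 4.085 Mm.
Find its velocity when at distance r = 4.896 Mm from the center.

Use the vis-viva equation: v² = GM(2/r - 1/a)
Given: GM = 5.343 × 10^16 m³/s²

Convert to SI: a = 4.085 Mm = 4.085e+06 m; r = 4.896 Mm = 4.896e+06 m.
Vis-viva: v = √(GM · (2/r − 1/a)).
2/r − 1/a = 2/4.896e+06 − 1/4.085e+06 = 1.63699e-07 m⁻¹.
v = √(5.343e+16 · 1.63699e-07) m/s ≈ 9.352e+04 m/s = 93.52 km/s.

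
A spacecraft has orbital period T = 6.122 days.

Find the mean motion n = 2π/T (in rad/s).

Convert to SI: T = 6.122 days = 528941 s.
n = 2π / T.
n = 2π / 528941 s ≈ 1.188e-05 rad/s.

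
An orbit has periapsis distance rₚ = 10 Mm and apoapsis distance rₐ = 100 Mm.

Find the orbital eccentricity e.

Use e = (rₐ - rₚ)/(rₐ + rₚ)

Convert to SI: rₚ = 10 Mm = 1e+07 m; rₐ = 100 Mm = 1e+08 m.
e = (rₐ − rₚ) / (rₐ + rₚ).
e = (1e+08 − 1e+07) / (1e+08 + 1e+07) = 9e+07 / 1.1e+08 ≈ 0.8182.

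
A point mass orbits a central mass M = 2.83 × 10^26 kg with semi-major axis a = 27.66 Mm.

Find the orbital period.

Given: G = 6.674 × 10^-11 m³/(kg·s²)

Convert to SI: a = 27.66 Mm = 2.766e+07 m.
GM = G · M = 6.674e-11 · 2.83e+26 = 1.88874e+16 m³/s².
Kepler's third law: T = 2π √(a³ / GM).
Substituting a = 2.766e+07 m and GM = 1.88874e+16 m³/s²:
T = 2π √((2.766e+07)³ / 1.88874e+16) s
T ≈ 6651 s = 1.847 hours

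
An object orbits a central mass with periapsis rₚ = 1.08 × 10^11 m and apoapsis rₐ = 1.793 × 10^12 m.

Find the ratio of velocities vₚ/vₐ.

Conservation of angular momentum gives rₚvₚ = rₐvₐ, so vₚ/vₐ = rₐ/rₚ.
vₚ/vₐ = 1.793e+12 / 1.08e+11 ≈ 16.6.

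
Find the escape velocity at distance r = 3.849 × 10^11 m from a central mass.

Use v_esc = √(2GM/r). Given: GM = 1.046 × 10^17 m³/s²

Escape velocity comes from setting total energy to zero: ½v² − GM/r = 0 ⇒ v_esc = √(2GM / r).
v_esc = √(2 · 1.046e+17 / 3.849e+11) m/s ≈ 737.2 m/s = 737.2 m/s.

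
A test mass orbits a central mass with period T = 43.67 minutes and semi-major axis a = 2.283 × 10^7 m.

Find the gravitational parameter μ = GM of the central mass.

Convert to SI: T = 43.67 minutes = 2620.2 s.
GM = 4π² · a³ / T².
GM = 4π² · (2.283e+07)³ / (2620.2)² m³/s² ≈ 6.842e+16 m³/s² = 6.842 × 10^16 m³/s².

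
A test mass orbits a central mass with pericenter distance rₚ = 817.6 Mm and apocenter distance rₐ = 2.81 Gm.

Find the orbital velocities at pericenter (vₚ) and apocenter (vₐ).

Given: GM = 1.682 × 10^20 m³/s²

Convert to SI: rₚ = 817.6 Mm = 8.176e+08 m; rₐ = 2.81 Gm = 2.81e+09 m.
Use the vis-viva equation v² = GM(2/r − 1/a) with a = (rₚ + rₐ)/2 = (8.176e+08 + 2.81e+09)/2 = 1.8138e+09 m.
vₚ = √(GM · (2/rₚ − 1/a)) = √(1.682e+20 · (2/8.176e+08 − 1/1.8138e+09)) m/s ≈ 5.645e+05 m/s = 564.5 km/s.
vₐ = √(GM · (2/rₐ − 1/a)) = √(1.682e+20 · (2/2.81e+09 − 1/1.8138e+09)) m/s ≈ 1.643e+05 m/s = 164.3 km/s.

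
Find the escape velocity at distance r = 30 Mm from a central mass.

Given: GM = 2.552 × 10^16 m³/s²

Convert to SI: r = 30 Mm = 3e+07 m.
Escape velocity comes from setting total energy to zero: ½v² − GM/r = 0 ⇒ v_esc = √(2GM / r).
v_esc = √(2 · 2.552e+16 / 3e+07) m/s ≈ 4.125e+04 m/s = 41.25 km/s.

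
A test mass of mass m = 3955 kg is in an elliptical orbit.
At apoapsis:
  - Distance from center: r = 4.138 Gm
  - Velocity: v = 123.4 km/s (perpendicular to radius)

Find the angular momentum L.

Convert to SI: r = 4.138 Gm = 4.138e+09 m; v = 123.4 km/s = 123400 m/s.
Since v is perpendicular to r, L = m · v · r.
L = 3955 · 123400 · 4.138e+09 kg·m²/s ≈ 2.02e+18 kg·m²/s.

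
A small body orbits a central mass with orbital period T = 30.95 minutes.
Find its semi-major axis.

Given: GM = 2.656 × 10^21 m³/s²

Convert to SI: T = 30.95 minutes = 1857 s.
Invert Kepler's third law: a = (GM · T² / (4π²))^(1/3).
Substituting T = 1857 s and GM = 2.656e+21 m³/s²:
a = (2.656e+21 · (1857)² / (4π²))^(1/3) m
a ≈ 6.145e+08 m = 6.145 × 10^8 m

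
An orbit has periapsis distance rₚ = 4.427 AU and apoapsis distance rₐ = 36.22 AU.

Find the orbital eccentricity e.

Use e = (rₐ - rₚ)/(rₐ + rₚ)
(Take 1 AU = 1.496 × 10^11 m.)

Convert to SI: rₚ = 4.427 AU = 6.62279e+11 m; rₐ = 36.22 AU = 5.41851e+12 m.
e = (rₐ − rₚ) / (rₐ + rₚ).
e = (5.41851e+12 − 6.62279e+11) / (5.41851e+12 + 6.62279e+11) = 4.75623e+12 / 6.08079e+12 ≈ 0.7822.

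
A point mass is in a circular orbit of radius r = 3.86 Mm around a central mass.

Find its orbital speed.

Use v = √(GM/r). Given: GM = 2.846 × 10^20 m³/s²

Convert to SI: r = 3.86 Mm = 3.86e+06 m.
For a circular orbit, gravity supplies the centripetal force, so v = √(GM / r).
v = √(2.846e+20 / 3.86e+06) m/s ≈ 8.587e+06 m/s = 8587 km/s.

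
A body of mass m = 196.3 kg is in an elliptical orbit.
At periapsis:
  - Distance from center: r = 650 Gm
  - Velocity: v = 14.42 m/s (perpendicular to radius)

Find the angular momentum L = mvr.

Convert to SI: r = 650 Gm = 6.5e+11 m.
Since v is perpendicular to r, L = m · v · r.
L = 196.3 · 14.42 · 6.5e+11 kg·m²/s ≈ 1.84e+15 kg·m²/s.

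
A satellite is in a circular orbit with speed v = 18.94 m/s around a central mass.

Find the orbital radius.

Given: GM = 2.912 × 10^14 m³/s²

For a circular orbit, v² = GM / r, so r = GM / v².
r = 2.912e+14 / (18.94)² m ≈ 8.118e+11 m = 811.8 Gm.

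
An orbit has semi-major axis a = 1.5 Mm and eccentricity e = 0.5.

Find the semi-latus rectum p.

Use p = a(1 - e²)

Convert to SI: a = 1.5 Mm = 1.5e+06 m.
p = a (1 − e²).
p = 1.5e+06 · (1 − (0.5)²) = 1.5e+06 · 0.75 ≈ 1.125e+06 m = 1.125 Mm.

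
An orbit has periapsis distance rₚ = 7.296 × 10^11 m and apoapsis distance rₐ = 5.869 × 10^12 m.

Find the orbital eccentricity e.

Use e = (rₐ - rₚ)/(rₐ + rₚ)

e = (rₐ − rₚ) / (rₐ + rₚ).
e = (5.869e+12 − 7.296e+11) / (5.869e+12 + 7.296e+11) = 5.1394e+12 / 6.5986e+12 ≈ 0.7789.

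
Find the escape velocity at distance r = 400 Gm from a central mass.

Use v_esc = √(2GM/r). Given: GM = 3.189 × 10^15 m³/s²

Convert to SI: r = 400 Gm = 4e+11 m.
Escape velocity comes from setting total energy to zero: ½v² − GM/r = 0 ⇒ v_esc = √(2GM / r).
v_esc = √(2 · 3.189e+15 / 4e+11) m/s ≈ 126.3 m/s = 126.3 m/s.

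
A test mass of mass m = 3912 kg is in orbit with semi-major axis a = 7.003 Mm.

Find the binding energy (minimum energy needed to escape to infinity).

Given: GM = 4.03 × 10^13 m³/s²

Convert to SI: a = 7.003 Mm = 7.003e+06 m.
Total orbital energy is E = −GMm/(2a); binding energy is E_bind = −E = GMm/(2a).
E_bind = 4.03e+13 · 3912 / (2 · 7.003e+06) J ≈ 1.126e+10 J = 11.26 GJ.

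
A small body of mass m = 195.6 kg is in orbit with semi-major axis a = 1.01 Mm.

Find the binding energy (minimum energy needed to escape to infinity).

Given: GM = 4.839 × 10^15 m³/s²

Convert to SI: a = 1.01 Mm = 1.01e+06 m.
Total orbital energy is E = −GMm/(2a); binding energy is E_bind = −E = GMm/(2a).
E_bind = 4.839e+15 · 195.6 / (2 · 1.01e+06) J ≈ 4.686e+11 J = 468.6 GJ.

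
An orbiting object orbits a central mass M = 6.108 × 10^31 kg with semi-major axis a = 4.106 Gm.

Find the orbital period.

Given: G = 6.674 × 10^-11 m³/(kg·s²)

Convert to SI: a = 4.106 Gm = 4.106e+09 m.
GM = G · M = 6.674e-11 · 6.108e+31 = 4.07648e+21 m³/s².
Kepler's third law: T = 2π √(a³ / GM).
Substituting a = 4.106e+09 m and GM = 4.07648e+21 m³/s²:
T = 2π √((4.106e+09)³ / 4.07648e+21) s
T ≈ 2.589e+04 s = 7.192 hours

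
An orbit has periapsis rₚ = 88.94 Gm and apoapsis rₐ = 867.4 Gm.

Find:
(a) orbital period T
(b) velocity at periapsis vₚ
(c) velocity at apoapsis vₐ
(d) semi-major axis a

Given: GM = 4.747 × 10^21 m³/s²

Convert to SI: rₚ = 88.94 Gm = 8.894e+10 m; rₐ = 867.4 Gm = 8.674e+11 m.
(a) With a = (rₚ + rₐ)/2 = 4.7817e+11 m, T = 2π √(a³/GM) = 2π √((4.7817e+11)³/4.747e+21) s ≈ 3.015e+07 s
(b) With a = (rₚ + rₐ)/2 = 4.7817e+11 m, vₚ = √(GM (2/rₚ − 1/a)) = √(4.747e+21 · (2/8.894e+10 − 1/4.7817e+11)) m/s ≈ 3.112e+05 m/s
(c) With a = (rₚ + rₐ)/2 = 4.7817e+11 m, vₐ = √(GM (2/rₐ − 1/a)) = √(4.747e+21 · (2/8.674e+11 − 1/4.7817e+11)) m/s ≈ 3.19e+04 m/s
(d) a = (rₚ + rₐ)/2 = (8.894e+10 + 8.674e+11)/2 ≈ 4.782e+11 m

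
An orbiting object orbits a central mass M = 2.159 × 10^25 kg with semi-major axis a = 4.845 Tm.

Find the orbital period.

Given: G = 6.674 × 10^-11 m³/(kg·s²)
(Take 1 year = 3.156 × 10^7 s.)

Convert to SI: a = 4.845 Tm = 4.845e+12 m.
GM = G · M = 6.674e-11 · 2.159e+25 = 1.44092e+15 m³/s².
Kepler's third law: T = 2π √(a³ / GM).
Substituting a = 4.845e+12 m and GM = 1.44092e+15 m³/s²:
T = 2π √((4.845e+12)³ / 1.44092e+15) s
T ≈ 1.765e+12 s = 5.593e+04 years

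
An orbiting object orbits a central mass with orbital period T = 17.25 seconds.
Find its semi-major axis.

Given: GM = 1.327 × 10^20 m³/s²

Invert Kepler's third law: a = (GM · T² / (4π²))^(1/3).
Substituting T = 17.25 s and GM = 1.327e+20 m³/s²:
a = (1.327e+20 · (17.25)² / (4π²))^(1/3) m
a ≈ 1e+07 m = 10 Mm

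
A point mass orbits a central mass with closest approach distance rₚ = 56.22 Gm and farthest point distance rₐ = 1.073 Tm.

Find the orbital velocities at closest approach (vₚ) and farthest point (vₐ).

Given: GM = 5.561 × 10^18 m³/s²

Convert to SI: rₚ = 56.22 Gm = 5.622e+10 m; rₐ = 1.073 Tm = 1.073e+12 m.
Use the vis-viva equation v² = GM(2/r − 1/a) with a = (rₚ + rₐ)/2 = (5.622e+10 + 1.073e+12)/2 = 5.6461e+11 m.
vₚ = √(GM · (2/rₚ − 1/a)) = √(5.561e+18 · (2/5.622e+10 − 1/5.6461e+11)) m/s ≈ 1.371e+04 m/s = 13.71 km/s.
vₐ = √(GM · (2/rₐ − 1/a)) = √(5.561e+18 · (2/1.073e+12 − 1/5.6461e+11)) m/s ≈ 718.4 m/s = 718.4 m/s.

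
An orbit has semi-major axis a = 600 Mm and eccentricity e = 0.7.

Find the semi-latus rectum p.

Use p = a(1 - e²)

Convert to SI: a = 600 Mm = 6e+08 m.
p = a (1 − e²).
p = 6e+08 · (1 − (0.7)²) = 6e+08 · 0.51 ≈ 3.06e+08 m = 306 Mm.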